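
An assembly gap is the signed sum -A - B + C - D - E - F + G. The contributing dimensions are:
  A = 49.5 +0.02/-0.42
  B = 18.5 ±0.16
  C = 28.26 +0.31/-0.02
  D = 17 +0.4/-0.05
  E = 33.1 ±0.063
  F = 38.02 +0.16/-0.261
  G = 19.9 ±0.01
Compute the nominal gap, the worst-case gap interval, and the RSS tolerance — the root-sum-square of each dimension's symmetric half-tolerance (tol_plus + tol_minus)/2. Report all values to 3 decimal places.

nominal=-107.960 wc=[-108.793,-106.686] rss=0.447

Stack each dimension's contribution:
  -A: nom -49.500 → Σnom=-49.500; wc +0.420/-0.020 → slack +0.420/-0.020; half-tol=0.220, Σhalf²=0.048400
  -B: nom -18.500 → Σnom=-68.000; wc +0.160/-0.160 → slack +0.580/-0.180; half-tol=0.160, Σhalf²=0.074000
  +C: nom +28.260 → Σnom=-39.740; wc +0.310/-0.020 → slack +0.890/-0.200; half-tol=0.165, Σhalf²=0.101225
  -D: nom -17.000 → Σnom=-56.740; wc +0.050/-0.400 → slack +0.940/-0.600; half-tol=0.225, Σhalf²=0.151850
  -E: nom -33.100 → Σnom=-89.840; wc +0.063/-0.063 → slack +1.003/-0.663; half-tol=0.063, Σhalf²=0.155819
  -F: nom -38.020 → Σnom=-127.860; wc +0.261/-0.160 → slack +1.264/-0.823; half-tol=0.211, Σhalf²=0.200129
  +G: nom +19.900 → Σnom=-107.960; wc +0.010/-0.010 → slack +1.274/-0.833; half-tol=0.010, Σhalf²=0.200229
Nominal = -107.960. Worst-case = [-107.960 - 0.833, -107.960 + 1.274] = [-108.793, -106.686]. RSS = √0.200229 = 0.447.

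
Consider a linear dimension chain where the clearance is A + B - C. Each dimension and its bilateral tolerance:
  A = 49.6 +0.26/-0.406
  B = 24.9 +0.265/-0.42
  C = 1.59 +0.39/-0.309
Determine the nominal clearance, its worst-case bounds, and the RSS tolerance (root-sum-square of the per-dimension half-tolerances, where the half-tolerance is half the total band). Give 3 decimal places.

Stack each dimension's contribution:
  +A: nom +49.600 → Σnom=49.600; wc +0.260/-0.406 → slack +0.260/-0.406; half-tol=0.333, Σhalf²=0.110889
  +B: nom +24.900 → Σnom=74.500; wc +0.265/-0.420 → slack +0.525/-0.826; half-tol=0.343, Σhalf²=0.228195
  -C: nom -1.590 → Σnom=72.910; wc +0.309/-0.390 → slack +0.834/-1.216; half-tol=0.350, Σhalf²=0.350346
Nominal = 72.910. Worst-case = [72.910 - 1.216, 72.910 + 0.834] = [71.694, 73.744]. RSS = √0.350346 = 0.592.

nominal=72.910 wc=[71.694,73.744] rss=0.592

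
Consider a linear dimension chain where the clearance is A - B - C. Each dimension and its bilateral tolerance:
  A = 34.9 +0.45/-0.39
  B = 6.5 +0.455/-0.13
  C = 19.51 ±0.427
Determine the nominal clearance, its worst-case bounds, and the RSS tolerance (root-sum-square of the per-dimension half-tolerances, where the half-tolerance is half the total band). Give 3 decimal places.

Stack each dimension's contribution:
  +A: nom +34.900 → Σnom=34.900; wc +0.450/-0.390 → slack +0.450/-0.390; half-tol=0.420, Σhalf²=0.176400
  -B: nom -6.500 → Σnom=28.400; wc +0.130/-0.455 → slack +0.580/-0.845; half-tol=0.292, Σhalf²=0.261956
  -C: nom -19.510 → Σnom=8.890; wc +0.427/-0.427 → slack +1.007/-1.272; half-tol=0.427, Σhalf²=0.444285
Nominal = 8.890. Worst-case = [8.890 - 1.272, 8.890 + 1.007] = [7.618, 9.897]. RSS = √0.444285 = 0.667.

nominal=8.890 wc=[7.618,9.897] rss=0.667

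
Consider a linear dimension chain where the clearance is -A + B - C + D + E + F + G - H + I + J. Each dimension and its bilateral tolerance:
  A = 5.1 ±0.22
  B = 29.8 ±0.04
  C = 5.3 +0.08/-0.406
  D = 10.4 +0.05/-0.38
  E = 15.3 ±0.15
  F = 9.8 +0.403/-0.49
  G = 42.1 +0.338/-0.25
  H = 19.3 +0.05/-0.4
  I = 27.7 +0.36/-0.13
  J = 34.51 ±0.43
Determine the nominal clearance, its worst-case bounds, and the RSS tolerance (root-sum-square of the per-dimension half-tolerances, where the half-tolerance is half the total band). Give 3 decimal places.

nominal=139.910 wc=[137.690,142.707] rss=0.871

Stack each dimension's contribution:
  -A: nom -5.100 → Σnom=-5.100; wc +0.220/-0.220 → slack +0.220/-0.220; half-tol=0.220, Σhalf²=0.048400
  +B: nom +29.800 → Σnom=24.700; wc +0.040/-0.040 → slack +0.260/-0.260; half-tol=0.040, Σhalf²=0.050000
  -C: nom -5.300 → Σnom=19.400; wc +0.406/-0.080 → slack +0.666/-0.340; half-tol=0.243, Σhalf²=0.109049
  +D: nom +10.400 → Σnom=29.800; wc +0.050/-0.380 → slack +0.716/-0.720; half-tol=0.215, Σhalf²=0.155274
  +E: nom +15.300 → Σnom=45.100; wc +0.150/-0.150 → slack +0.866/-0.870; half-tol=0.150, Σhalf²=0.177774
  +F: nom +9.800 → Σnom=54.900; wc +0.403/-0.490 → slack +1.269/-1.360; half-tol=0.447, Σhalf²=0.377136
  +G: nom +42.100 → Σnom=97.000; wc +0.338/-0.250 → slack +1.607/-1.610; half-tol=0.294, Σhalf²=0.463572
  -H: nom -19.300 → Σnom=77.700; wc +0.400/-0.050 → slack +2.007/-1.660; half-tol=0.225, Σhalf²=0.514197
  +I: nom +27.700 → Σnom=105.400; wc +0.360/-0.130 → slack +2.367/-1.790; half-tol=0.245, Σhalf²=0.574222
  +J: nom +34.510 → Σnom=139.910; wc +0.430/-0.430 → slack +2.797/-2.220; half-tol=0.430, Σhalf²=0.759122
Nominal = 139.910. Worst-case = [139.910 - 2.220, 139.910 + 2.797] = [137.690, 142.707]. RSS = √0.759122 = 0.871.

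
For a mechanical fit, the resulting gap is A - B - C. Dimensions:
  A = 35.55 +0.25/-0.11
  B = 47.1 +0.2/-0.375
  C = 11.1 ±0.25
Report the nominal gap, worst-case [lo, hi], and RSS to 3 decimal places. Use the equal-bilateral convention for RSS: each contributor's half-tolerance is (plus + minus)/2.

nominal=-22.650 wc=[-23.210,-21.775] rss=0.421

Stack each dimension's contribution:
  +A: nom +35.550 → Σnom=35.550; wc +0.250/-0.110 → slack +0.250/-0.110; half-tol=0.180, Σhalf²=0.032400
  -B: nom -47.100 → Σnom=-11.550; wc +0.375/-0.200 → slack +0.625/-0.310; half-tol=0.287, Σhalf²=0.115056
  -C: nom -11.100 → Σnom=-22.650; wc +0.250/-0.250 → slack +0.875/-0.560; half-tol=0.250, Σhalf²=0.177556
Nominal = -22.650. Worst-case = [-22.650 - 0.560, -22.650 + 0.875] = [-23.210, -21.775]. RSS = √0.177556 = 0.421.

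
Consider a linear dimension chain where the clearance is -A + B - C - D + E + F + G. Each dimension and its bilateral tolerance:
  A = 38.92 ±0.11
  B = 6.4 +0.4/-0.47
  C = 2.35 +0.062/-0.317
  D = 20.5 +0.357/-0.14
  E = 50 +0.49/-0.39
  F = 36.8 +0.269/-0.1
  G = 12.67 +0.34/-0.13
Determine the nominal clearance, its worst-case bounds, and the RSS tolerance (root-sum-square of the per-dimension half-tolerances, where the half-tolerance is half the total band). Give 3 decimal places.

Stack each dimension's contribution:
  -A: nom -38.920 → Σnom=-38.920; wc +0.110/-0.110 → slack +0.110/-0.110; half-tol=0.110, Σhalf²=0.012100
  +B: nom +6.400 → Σnom=-32.520; wc +0.400/-0.470 → slack +0.510/-0.580; half-tol=0.435, Σhalf²=0.201325
  -C: nom -2.350 → Σnom=-34.870; wc +0.317/-0.062 → slack +0.827/-0.642; half-tol=0.190, Σhalf²=0.237235
  -D: nom -20.500 → Σnom=-55.370; wc +0.140/-0.357 → slack +0.967/-0.999; half-tol=0.248, Σhalf²=0.298988
  +E: nom +50.000 → Σnom=-5.370; wc +0.490/-0.390 → slack +1.457/-1.389; half-tol=0.440, Σhalf²=0.492588
  +F: nom +36.800 → Σnom=31.430; wc +0.269/-0.100 → slack +1.726/-1.489; half-tol=0.184, Σhalf²=0.526628
  +G: nom +12.670 → Σnom=44.100; wc +0.340/-0.130 → slack +2.066/-1.619; half-tol=0.235, Σhalf²=0.581853
Nominal = 44.100. Worst-case = [44.100 - 1.619, 44.100 + 2.066] = [42.481, 46.166]. RSS = √0.581853 = 0.763.

nominal=44.100 wc=[42.481,46.166] rss=0.763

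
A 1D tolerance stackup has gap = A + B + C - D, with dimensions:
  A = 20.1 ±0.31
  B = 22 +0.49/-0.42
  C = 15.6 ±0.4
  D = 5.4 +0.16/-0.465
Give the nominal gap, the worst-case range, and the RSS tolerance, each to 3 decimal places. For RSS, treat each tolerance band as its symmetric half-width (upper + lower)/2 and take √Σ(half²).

Stack each dimension's contribution:
  +A: nom +20.100 → Σnom=20.100; wc +0.310/-0.310 → slack +0.310/-0.310; half-tol=0.310, Σhalf²=0.096100
  +B: nom +22.000 → Σnom=42.100; wc +0.490/-0.420 → slack +0.800/-0.730; half-tol=0.455, Σhalf²=0.303125
  +C: nom +15.600 → Σnom=57.700; wc +0.400/-0.400 → slack +1.200/-1.130; half-tol=0.400, Σhalf²=0.463125
  -D: nom -5.400 → Σnom=52.300; wc +0.465/-0.160 → slack +1.665/-1.290; half-tol=0.312, Σhalf²=0.560781
Nominal = 52.300. Worst-case = [52.300 - 1.290, 52.300 + 1.665] = [51.010, 53.965]. RSS = √0.560781 = 0.749.

nominal=52.300 wc=[51.010,53.965] rss=0.749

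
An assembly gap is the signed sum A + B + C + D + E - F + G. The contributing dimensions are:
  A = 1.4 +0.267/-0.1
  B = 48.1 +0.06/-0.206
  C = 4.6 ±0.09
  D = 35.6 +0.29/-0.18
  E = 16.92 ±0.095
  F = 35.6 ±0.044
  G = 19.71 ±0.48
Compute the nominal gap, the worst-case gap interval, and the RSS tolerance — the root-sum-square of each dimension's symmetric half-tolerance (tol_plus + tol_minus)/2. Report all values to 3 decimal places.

nominal=90.730 wc=[89.535,92.056] rss=0.597

Stack each dimension's contribution:
  +A: nom +1.400 → Σnom=1.400; wc +0.267/-0.100 → slack +0.267/-0.100; half-tol=0.183, Σhalf²=0.033672
  +B: nom +48.100 → Σnom=49.500; wc +0.060/-0.206 → slack +0.327/-0.306; half-tol=0.133, Σhalf²=0.051361
  +C: nom +4.600 → Σnom=54.100; wc +0.090/-0.090 → slack +0.417/-0.396; half-tol=0.090, Σhalf²=0.059461
  +D: nom +35.600 → Σnom=89.700; wc +0.290/-0.180 → slack +0.707/-0.576; half-tol=0.235, Σhalf²=0.114686
  +E: nom +16.920 → Σnom=106.620; wc +0.095/-0.095 → slack +0.802/-0.671; half-tol=0.095, Σhalf²=0.123711
  -F: nom -35.600 → Σnom=71.020; wc +0.044/-0.044 → slack +0.846/-0.715; half-tol=0.044, Σhalf²=0.125647
  +G: nom +19.710 → Σnom=90.730; wc +0.480/-0.480 → slack +1.326/-1.195; half-tol=0.480, Σhalf²=0.356047
Nominal = 90.730. Worst-case = [90.730 - 1.195, 90.730 + 1.326] = [89.535, 92.056]. RSS = √0.356047 = 0.597.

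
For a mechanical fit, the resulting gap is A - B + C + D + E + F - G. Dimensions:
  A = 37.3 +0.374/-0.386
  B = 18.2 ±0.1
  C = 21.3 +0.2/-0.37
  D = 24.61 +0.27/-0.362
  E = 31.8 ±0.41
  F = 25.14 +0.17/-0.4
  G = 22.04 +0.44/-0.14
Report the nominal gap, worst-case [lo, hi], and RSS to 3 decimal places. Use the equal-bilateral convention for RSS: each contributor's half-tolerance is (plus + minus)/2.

Stack each dimension's contribution:
  +A: nom +37.300 → Σnom=37.300; wc +0.374/-0.386 → slack +0.374/-0.386; half-tol=0.380, Σhalf²=0.144400
  -B: nom -18.200 → Σnom=19.100; wc +0.100/-0.100 → slack +0.474/-0.486; half-tol=0.100, Σhalf²=0.154400
  +C: nom +21.300 → Σnom=40.400; wc +0.200/-0.370 → slack +0.674/-0.856; half-tol=0.285, Σhalf²=0.235625
  +D: nom +24.610 → Σnom=65.010; wc +0.270/-0.362 → slack +0.944/-1.218; half-tol=0.316, Σhalf²=0.335481
  +E: nom +31.800 → Σnom=96.810; wc +0.410/-0.410 → slack +1.354/-1.628; half-tol=0.410, Σhalf²=0.503581
  +F: nom +25.140 → Σnom=121.950; wc +0.170/-0.400 → slack +1.524/-2.028; half-tol=0.285, Σhalf²=0.584806
  -G: nom -22.040 → Σnom=99.910; wc +0.140/-0.440 → slack +1.664/-2.468; half-tol=0.290, Σhalf²=0.668906
Nominal = 99.910. Worst-case = [99.910 - 2.468, 99.910 + 1.664] = [97.442, 101.574]. RSS = √0.668906 = 0.818.

nominal=99.910 wc=[97.442,101.574] rss=0.818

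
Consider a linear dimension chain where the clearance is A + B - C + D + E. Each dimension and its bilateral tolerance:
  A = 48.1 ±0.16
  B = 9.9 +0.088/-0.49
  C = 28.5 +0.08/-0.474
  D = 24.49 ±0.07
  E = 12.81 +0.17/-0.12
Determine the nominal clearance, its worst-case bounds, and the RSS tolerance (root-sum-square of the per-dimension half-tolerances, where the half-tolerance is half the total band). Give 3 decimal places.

nominal=66.800 wc=[65.880,67.762] rss=0.460

Stack each dimension's contribution:
  +A: nom +48.100 → Σnom=48.100; wc +0.160/-0.160 → slack +0.160/-0.160; half-tol=0.160, Σhalf²=0.025600
  +B: nom +9.900 → Σnom=58.000; wc +0.088/-0.490 → slack +0.248/-0.650; half-tol=0.289, Σhalf²=0.109121
  -C: nom -28.500 → Σnom=29.500; wc +0.474/-0.080 → slack +0.722/-0.730; half-tol=0.277, Σhalf²=0.185850
  +D: nom +24.490 → Σnom=53.990; wc +0.070/-0.070 → slack +0.792/-0.800; half-tol=0.070, Σhalf²=0.190750
  +E: nom +12.810 → Σnom=66.800; wc +0.170/-0.120 → slack +0.962/-0.920; half-tol=0.145, Σhalf²=0.211775
Nominal = 66.800. Worst-case = [66.800 - 0.920, 66.800 + 0.962] = [65.880, 67.762]. RSS = √0.211775 = 0.460.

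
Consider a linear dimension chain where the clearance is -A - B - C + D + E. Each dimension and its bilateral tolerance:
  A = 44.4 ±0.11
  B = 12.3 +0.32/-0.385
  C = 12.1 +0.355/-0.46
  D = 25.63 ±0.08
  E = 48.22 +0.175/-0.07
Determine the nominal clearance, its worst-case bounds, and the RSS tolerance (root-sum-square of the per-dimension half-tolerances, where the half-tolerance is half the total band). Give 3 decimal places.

nominal=5.050 wc=[4.115,6.260] rss=0.569

Stack each dimension's contribution:
  -A: nom -44.400 → Σnom=-44.400; wc +0.110/-0.110 → slack +0.110/-0.110; half-tol=0.110, Σhalf²=0.012100
  -B: nom -12.300 → Σnom=-56.700; wc +0.385/-0.320 → slack +0.495/-0.430; half-tol=0.353, Σhalf²=0.136356
  -C: nom -12.100 → Σnom=-68.800; wc +0.460/-0.355 → slack +0.955/-0.785; half-tol=0.407, Σhalf²=0.302412
  +D: nom +25.630 → Σnom=-43.170; wc +0.080/-0.080 → slack +1.035/-0.865; half-tol=0.080, Σhalf²=0.308812
  +E: nom +48.220 → Σnom=5.050; wc +0.175/-0.070 → slack +1.210/-0.935; half-tol=0.122, Σhalf²=0.323819
Nominal = 5.050. Worst-case = [5.050 - 0.935, 5.050 + 1.210] = [4.115, 6.260]. RSS = √0.323819 = 0.569.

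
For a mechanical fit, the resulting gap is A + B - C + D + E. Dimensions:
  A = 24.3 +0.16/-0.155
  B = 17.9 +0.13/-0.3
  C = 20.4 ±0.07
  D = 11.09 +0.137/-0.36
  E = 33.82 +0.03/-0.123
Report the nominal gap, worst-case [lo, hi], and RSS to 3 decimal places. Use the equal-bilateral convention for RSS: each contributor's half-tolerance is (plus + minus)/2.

Stack each dimension's contribution:
  +A: nom +24.300 → Σnom=24.300; wc +0.160/-0.155 → slack +0.160/-0.155; half-tol=0.158, Σhalf²=0.024806
  +B: nom +17.900 → Σnom=42.200; wc +0.130/-0.300 → slack +0.290/-0.455; half-tol=0.215, Σhalf²=0.071031
  -C: nom -20.400 → Σnom=21.800; wc +0.070/-0.070 → slack +0.360/-0.525; half-tol=0.070, Σhalf²=0.075931
  +D: nom +11.090 → Σnom=32.890; wc +0.137/-0.360 → slack +0.497/-0.885; half-tol=0.248, Σhalf²=0.137683
  +E: nom +33.820 → Σnom=66.710; wc +0.030/-0.123 → slack +0.527/-1.008; half-tol=0.076, Σhalf²=0.143536
Nominal = 66.710. Worst-case = [66.710 - 1.008, 66.710 + 0.527] = [65.702, 67.237]. RSS = √0.143536 = 0.379.

nominal=66.710 wc=[65.702,67.237] rss=0.379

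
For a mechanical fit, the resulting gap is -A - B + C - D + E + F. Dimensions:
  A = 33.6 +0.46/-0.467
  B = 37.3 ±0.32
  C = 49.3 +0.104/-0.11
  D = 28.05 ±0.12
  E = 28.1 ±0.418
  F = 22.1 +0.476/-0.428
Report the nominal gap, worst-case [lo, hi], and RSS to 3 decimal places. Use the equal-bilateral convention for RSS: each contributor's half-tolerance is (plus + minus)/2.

nominal=0.550 wc=[-1.306,2.455] rss=0.850

Stack each dimension's contribution:
  -A: nom -33.600 → Σnom=-33.600; wc +0.467/-0.460 → slack +0.467/-0.460; half-tol=0.464, Σhalf²=0.214832
  -B: nom -37.300 → Σnom=-70.900; wc +0.320/-0.320 → slack +0.787/-0.780; half-tol=0.320, Σhalf²=0.317232
  +C: nom +49.300 → Σnom=-21.600; wc +0.104/-0.110 → slack +0.891/-0.890; half-tol=0.107, Σhalf²=0.328681
  -D: nom -28.050 → Σnom=-49.650; wc +0.120/-0.120 → slack +1.011/-1.010; half-tol=0.120, Σhalf²=0.343081
  +E: nom +28.100 → Σnom=-21.550; wc +0.418/-0.418 → slack +1.429/-1.428; half-tol=0.418, Σhalf²=0.517805
  +F: nom +22.100 → Σnom=0.550; wc +0.476/-0.428 → slack +1.905/-1.856; half-tol=0.452, Σhalf²=0.722109
Nominal = 0.550. Worst-case = [0.550 - 1.856, 0.550 + 1.905] = [-1.306, 2.455]. RSS = √0.722109 = 0.850.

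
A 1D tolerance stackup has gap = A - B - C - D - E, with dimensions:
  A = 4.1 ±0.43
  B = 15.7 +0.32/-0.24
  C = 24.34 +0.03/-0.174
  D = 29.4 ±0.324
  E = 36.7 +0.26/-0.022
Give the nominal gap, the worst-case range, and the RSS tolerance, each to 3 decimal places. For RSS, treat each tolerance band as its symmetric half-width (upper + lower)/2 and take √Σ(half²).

Stack each dimension's contribution:
  +A: nom +4.100 → Σnom=4.100; wc +0.430/-0.430 → slack +0.430/-0.430; half-tol=0.430, Σhalf²=0.184900
  -B: nom -15.700 → Σnom=-11.600; wc +0.240/-0.320 → slack +0.670/-0.750; half-tol=0.280, Σhalf²=0.263300
  -C: nom -24.340 → Σnom=-35.940; wc +0.174/-0.030 → slack +0.844/-0.780; half-tol=0.102, Σhalf²=0.273704
  -D: nom -29.400 → Σnom=-65.340; wc +0.324/-0.324 → slack +1.168/-1.104; half-tol=0.324, Σhalf²=0.378680
  -E: nom -36.700 → Σnom=-102.040; wc +0.022/-0.260 → slack +1.190/-1.364; half-tol=0.141, Σhalf²=0.398561
Nominal = -102.040. Worst-case = [-102.040 - 1.364, -102.040 + 1.190] = [-103.404, -100.850]. RSS = √0.398561 = 0.631.

nominal=-102.040 wc=[-103.404,-100.850] rss=0.631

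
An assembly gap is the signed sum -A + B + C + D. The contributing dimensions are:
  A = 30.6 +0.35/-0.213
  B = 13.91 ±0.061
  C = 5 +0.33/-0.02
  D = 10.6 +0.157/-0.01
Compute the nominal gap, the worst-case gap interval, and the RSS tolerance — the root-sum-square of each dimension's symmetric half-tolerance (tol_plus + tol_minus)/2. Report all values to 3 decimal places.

nominal=-1.090 wc=[-1.531,-0.329] rss=0.347

Stack each dimension's contribution:
  -A: nom -30.600 → Σnom=-30.600; wc +0.213/-0.350 → slack +0.213/-0.350; half-tol=0.281, Σhalf²=0.079242
  +B: nom +13.910 → Σnom=-16.690; wc +0.061/-0.061 → slack +0.274/-0.411; half-tol=0.061, Σhalf²=0.082963
  +C: nom +5.000 → Σnom=-11.690; wc +0.330/-0.020 → slack +0.604/-0.431; half-tol=0.175, Σhalf²=0.113588
  +D: nom +10.600 → Σnom=-1.090; wc +0.157/-0.010 → slack +0.761/-0.441; half-tol=0.084, Σhalf²=0.120561
Nominal = -1.090. Worst-case = [-1.090 - 0.441, -1.090 + 0.761] = [-1.531, -0.329]. RSS = √0.120561 = 0.347.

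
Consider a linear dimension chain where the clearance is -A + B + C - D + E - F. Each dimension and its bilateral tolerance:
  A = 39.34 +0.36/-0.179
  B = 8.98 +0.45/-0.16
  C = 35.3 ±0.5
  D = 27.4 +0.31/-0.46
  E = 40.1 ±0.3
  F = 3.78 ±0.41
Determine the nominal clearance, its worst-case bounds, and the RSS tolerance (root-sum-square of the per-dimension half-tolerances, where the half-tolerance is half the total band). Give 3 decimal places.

Stack each dimension's contribution:
  -A: nom -39.340 → Σnom=-39.340; wc +0.179/-0.360 → slack +0.179/-0.360; half-tol=0.269, Σhalf²=0.072630
  +B: nom +8.980 → Σnom=-30.360; wc +0.450/-0.160 → slack +0.629/-0.520; half-tol=0.305, Σhalf²=0.165655
  +C: nom +35.300 → Σnom=4.940; wc +0.500/-0.500 → slack +1.129/-1.020; half-tol=0.500, Σhalf²=0.415655
  -D: nom -27.400 → Σnom=-22.460; wc +0.460/-0.310 → slack +1.589/-1.330; half-tol=0.385, Σhalf²=0.563880
  +E: nom +40.100 → Σnom=17.640; wc +0.300/-0.300 → slack +1.889/-1.630; half-tol=0.300, Σhalf²=0.653880
  -F: nom -3.780 → Σnom=13.860; wc +0.410/-0.410 → slack +2.299/-2.040; half-tol=0.410, Σhalf²=0.821980
Nominal = 13.860. Worst-case = [13.860 - 2.040, 13.860 + 2.299] = [11.820, 16.159]. RSS = √0.821980 = 0.907.

nominal=13.860 wc=[11.820,16.159] rss=0.907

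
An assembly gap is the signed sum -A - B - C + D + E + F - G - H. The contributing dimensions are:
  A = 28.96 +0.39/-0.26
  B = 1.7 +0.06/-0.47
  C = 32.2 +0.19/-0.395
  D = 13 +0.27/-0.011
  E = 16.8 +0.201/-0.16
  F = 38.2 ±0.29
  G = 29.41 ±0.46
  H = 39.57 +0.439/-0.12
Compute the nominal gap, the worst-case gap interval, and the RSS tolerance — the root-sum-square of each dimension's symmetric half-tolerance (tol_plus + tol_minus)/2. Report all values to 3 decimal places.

Stack each dimension's contribution:
  -A: nom -28.960 → Σnom=-28.960; wc +0.260/-0.390 → slack +0.260/-0.390; half-tol=0.325, Σhalf²=0.105625
  -B: nom -1.700 → Σnom=-30.660; wc +0.470/-0.060 → slack +0.730/-0.450; half-tol=0.265, Σhalf²=0.175850
  -C: nom -32.200 → Σnom=-62.860; wc +0.395/-0.190 → slack +1.125/-0.640; half-tol=0.292, Σhalf²=0.261406
  +D: nom +13.000 → Σnom=-49.860; wc +0.270/-0.011 → slack +1.395/-0.651; half-tol=0.141, Σhalf²=0.281147
  +E: nom +16.800 → Σnom=-33.060; wc +0.201/-0.160 → slack +1.596/-0.811; half-tol=0.180, Σhalf²=0.313727
  +F: nom +38.200 → Σnom=5.140; wc +0.290/-0.290 → slack +1.886/-1.101; half-tol=0.290, Σhalf²=0.397827
  -G: nom -29.410 → Σnom=-24.270; wc +0.460/-0.460 → slack +2.346/-1.561; half-tol=0.460, Σhalf²=0.609427
  -H: nom -39.570 → Σnom=-63.840; wc +0.120/-0.439 → slack +2.466/-2.000; half-tol=0.279, Σhalf²=0.687547
Nominal = -63.840. Worst-case = [-63.840 - 2.000, -63.840 + 2.466] = [-65.840, -61.374]. RSS = √0.687547 = 0.829.

nominal=-63.840 wc=[-65.840,-61.374] rss=0.829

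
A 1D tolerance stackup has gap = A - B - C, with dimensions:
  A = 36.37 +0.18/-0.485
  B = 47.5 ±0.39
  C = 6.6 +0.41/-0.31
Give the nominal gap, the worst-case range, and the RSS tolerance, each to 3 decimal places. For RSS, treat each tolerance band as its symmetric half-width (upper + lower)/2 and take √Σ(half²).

nominal=-17.730 wc=[-19.015,-16.850] rss=0.626

Stack each dimension's contribution:
  +A: nom +36.370 → Σnom=36.370; wc +0.180/-0.485 → slack +0.180/-0.485; half-tol=0.333, Σhalf²=0.110556
  -B: nom -47.500 → Σnom=-11.130; wc +0.390/-0.390 → slack +0.570/-0.875; half-tol=0.390, Σhalf²=0.262656
  -C: nom -6.600 → Σnom=-17.730; wc +0.310/-0.410 → slack +0.880/-1.285; half-tol=0.360, Σhalf²=0.392256
Nominal = -17.730. Worst-case = [-17.730 - 1.285, -17.730 + 0.880] = [-19.015, -16.850]. RSS = √0.392256 = 0.626.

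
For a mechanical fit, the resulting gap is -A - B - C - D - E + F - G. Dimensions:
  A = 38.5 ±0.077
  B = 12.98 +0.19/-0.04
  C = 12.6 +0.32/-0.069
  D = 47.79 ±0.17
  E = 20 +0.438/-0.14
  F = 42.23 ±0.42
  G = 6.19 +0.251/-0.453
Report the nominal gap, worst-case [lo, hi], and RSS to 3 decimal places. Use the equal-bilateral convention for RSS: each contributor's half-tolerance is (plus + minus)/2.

Stack each dimension's contribution:
  -A: nom -38.500 → Σnom=-38.500; wc +0.077/-0.077 → slack +0.077/-0.077; half-tol=0.077, Σhalf²=0.005929
  -B: nom -12.980 → Σnom=-51.480; wc +0.040/-0.190 → slack +0.117/-0.267; half-tol=0.115, Σhalf²=0.019154
  -C: nom -12.600 → Σnom=-64.080; wc +0.069/-0.320 → slack +0.186/-0.587; half-tol=0.195, Σhalf²=0.056984
  -D: nom -47.790 → Σnom=-111.870; wc +0.170/-0.170 → slack +0.356/-0.757; half-tol=0.170, Σhalf²=0.085884
  -E: nom -20.000 → Σnom=-131.870; wc +0.140/-0.438 → slack +0.496/-1.195; half-tol=0.289, Σhalf²=0.169405
  +F: nom +42.230 → Σnom=-89.640; wc +0.420/-0.420 → slack +0.916/-1.615; half-tol=0.420, Σhalf²=0.345805
  -G: nom -6.190 → Σnom=-95.830; wc +0.453/-0.251 → slack +1.369/-1.866; half-tol=0.352, Σhalf²=0.469709
Nominal = -95.830. Worst-case = [-95.830 - 1.866, -95.830 + 1.369] = [-97.696, -94.461]. RSS = √0.469709 = 0.685.

nominal=-95.830 wc=[-97.696,-94.461] rss=0.685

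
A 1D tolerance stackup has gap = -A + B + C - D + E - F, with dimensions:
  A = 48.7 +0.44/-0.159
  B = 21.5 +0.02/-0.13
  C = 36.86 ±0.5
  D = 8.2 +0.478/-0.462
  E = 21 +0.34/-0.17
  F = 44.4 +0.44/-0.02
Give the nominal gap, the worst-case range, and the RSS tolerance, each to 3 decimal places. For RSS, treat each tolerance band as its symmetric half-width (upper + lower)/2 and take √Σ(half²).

Stack each dimension's contribution:
  -A: nom -48.700 → Σnom=-48.700; wc +0.159/-0.440 → slack +0.159/-0.440; half-tol=0.299, Σhalf²=0.089700
  +B: nom +21.500 → Σnom=-27.200; wc +0.020/-0.130 → slack +0.179/-0.570; half-tol=0.075, Σhalf²=0.095325
  +C: nom +36.860 → Σnom=9.660; wc +0.500/-0.500 → slack +0.679/-1.070; half-tol=0.500, Σhalf²=0.345325
  -D: nom -8.200 → Σnom=1.460; wc +0.462/-0.478 → slack +1.141/-1.548; half-tol=0.470, Σhalf²=0.566225
  +E: nom +21.000 → Σnom=22.460; wc +0.340/-0.170 → slack +1.481/-1.718; half-tol=0.255, Σhalf²=0.631250
  -F: nom -44.400 → Σnom=-21.940; wc +0.020/-0.440 → slack +1.501/-2.158; half-tol=0.230, Σhalf²=0.684150
Nominal = -21.940. Worst-case = [-21.940 - 2.158, -21.940 + 1.501] = [-24.098, -20.439]. RSS = √0.684150 = 0.827.

nominal=-21.940 wc=[-24.098,-20.439] rss=0.827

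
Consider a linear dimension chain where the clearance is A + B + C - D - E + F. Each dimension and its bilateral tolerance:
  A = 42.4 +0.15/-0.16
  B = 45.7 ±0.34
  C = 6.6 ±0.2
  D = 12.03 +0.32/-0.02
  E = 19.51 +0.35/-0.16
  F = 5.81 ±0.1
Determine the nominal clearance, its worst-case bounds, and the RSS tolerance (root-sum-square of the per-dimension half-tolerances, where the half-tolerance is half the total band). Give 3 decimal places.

Stack each dimension's contribution:
  +A: nom +42.400 → Σnom=42.400; wc +0.150/-0.160 → slack +0.150/-0.160; half-tol=0.155, Σhalf²=0.024025
  +B: nom +45.700 → Σnom=88.100; wc +0.340/-0.340 → slack +0.490/-0.500; half-tol=0.340, Σhalf²=0.139625
  +C: nom +6.600 → Σnom=94.700; wc +0.200/-0.200 → slack +0.690/-0.700; half-tol=0.200, Σhalf²=0.179625
  -D: nom -12.030 → Σnom=82.670; wc +0.020/-0.320 → slack +0.710/-1.020; half-tol=0.170, Σhalf²=0.208525
  -E: nom -19.510 → Σnom=63.160; wc +0.160/-0.350 → slack +0.870/-1.370; half-tol=0.255, Σhalf²=0.273550
  +F: nom +5.810 → Σnom=68.970; wc +0.100/-0.100 → slack +0.970/-1.470; half-tol=0.100, Σhalf²=0.283550
Nominal = 68.970. Worst-case = [68.970 - 1.470, 68.970 + 0.970] = [67.500, 69.940]. RSS = √0.283550 = 0.532.

nominal=68.970 wc=[67.500,69.940] rss=0.532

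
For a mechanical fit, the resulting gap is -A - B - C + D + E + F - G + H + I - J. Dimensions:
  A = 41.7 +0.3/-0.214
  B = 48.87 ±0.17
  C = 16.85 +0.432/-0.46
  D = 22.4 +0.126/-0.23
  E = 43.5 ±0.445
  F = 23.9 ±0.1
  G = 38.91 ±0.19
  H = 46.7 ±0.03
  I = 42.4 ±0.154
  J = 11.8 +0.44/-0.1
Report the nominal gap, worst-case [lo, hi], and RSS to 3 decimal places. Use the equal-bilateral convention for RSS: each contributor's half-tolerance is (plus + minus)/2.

nominal=20.770 wc=[18.279,22.759] rss=0.817

Stack each dimension's contribution:
  -A: nom -41.700 → Σnom=-41.700; wc +0.214/-0.300 → slack +0.214/-0.300; half-tol=0.257, Σhalf²=0.066049
  -B: nom -48.870 → Σnom=-90.570; wc +0.170/-0.170 → slack +0.384/-0.470; half-tol=0.170, Σhalf²=0.094949
  -C: nom -16.850 → Σnom=-107.420; wc +0.460/-0.432 → slack +0.844/-0.902; half-tol=0.446, Σhalf²=0.293865
  +D: nom +22.400 → Σnom=-85.020; wc +0.126/-0.230 → slack +0.970/-1.132; half-tol=0.178, Σhalf²=0.325549
  +E: nom +43.500 → Σnom=-41.520; wc +0.445/-0.445 → slack +1.415/-1.577; half-tol=0.445, Σhalf²=0.523574
  +F: nom +23.900 → Σnom=-17.620; wc +0.100/-0.100 → slack +1.515/-1.677; half-tol=0.100, Σhalf²=0.533574
  -G: nom -38.910 → Σnom=-56.530; wc +0.190/-0.190 → slack +1.705/-1.867; half-tol=0.190, Σhalf²=0.569674
  +H: nom +46.700 → Σnom=-9.830; wc +0.030/-0.030 → slack +1.735/-1.897; half-tol=0.030, Σhalf²=0.570574
  +I: nom +42.400 → Σnom=32.570; wc +0.154/-0.154 → slack +1.889/-2.051; half-tol=0.154, Σhalf²=0.594290
  -J: nom -11.800 → Σnom=20.770; wc +0.100/-0.440 → slack +1.989/-2.491; half-tol=0.270, Σhalf²=0.667190
Nominal = 20.770. Worst-case = [20.770 - 2.491, 20.770 + 1.989] = [18.279, 22.759]. RSS = √0.667190 = 0.817.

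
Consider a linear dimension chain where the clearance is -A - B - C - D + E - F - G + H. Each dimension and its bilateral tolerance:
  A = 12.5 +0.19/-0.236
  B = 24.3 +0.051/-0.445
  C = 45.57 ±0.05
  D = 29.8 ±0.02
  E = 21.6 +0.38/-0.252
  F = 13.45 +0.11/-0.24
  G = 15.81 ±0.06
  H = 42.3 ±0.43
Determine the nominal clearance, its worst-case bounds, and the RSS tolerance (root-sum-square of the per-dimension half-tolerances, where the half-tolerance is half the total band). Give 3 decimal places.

Stack each dimension's contribution:
  -A: nom -12.500 → Σnom=-12.500; wc +0.236/-0.190 → slack +0.236/-0.190; half-tol=0.213, Σhalf²=0.045369
  -B: nom -24.300 → Σnom=-36.800; wc +0.445/-0.051 → slack +0.681/-0.241; half-tol=0.248, Σhalf²=0.106873
  -C: nom -45.570 → Σnom=-82.370; wc +0.050/-0.050 → slack +0.731/-0.291; half-tol=0.050, Σhalf²=0.109373
  -D: nom -29.800 → Σnom=-112.170; wc +0.020/-0.020 → slack +0.751/-0.311; half-tol=0.020, Σhalf²=0.109773
  +E: nom +21.600 → Σnom=-90.570; wc +0.380/-0.252 → slack +1.131/-0.563; half-tol=0.316, Σhalf²=0.209629
  -F: nom -13.450 → Σnom=-104.020; wc +0.240/-0.110 → slack +1.371/-0.673; half-tol=0.175, Σhalf²=0.240254
  -G: nom -15.810 → Σnom=-119.830; wc +0.060/-0.060 → slack +1.431/-0.733; half-tol=0.060, Σhalf²=0.243854
  +H: nom +42.300 → Σnom=-77.530; wc +0.430/-0.430 → slack +1.861/-1.163; half-tol=0.430, Σhalf²=0.428754
Nominal = -77.530. Worst-case = [-77.530 - 1.163, -77.530 + 1.861] = [-78.693, -75.669]. RSS = √0.428754 = 0.655.

nominal=-77.530 wc=[-78.693,-75.669] rss=0.655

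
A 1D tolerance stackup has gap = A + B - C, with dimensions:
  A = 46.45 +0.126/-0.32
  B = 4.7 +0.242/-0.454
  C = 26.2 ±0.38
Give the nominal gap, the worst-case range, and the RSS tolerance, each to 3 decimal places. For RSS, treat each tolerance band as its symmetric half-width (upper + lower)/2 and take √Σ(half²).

Stack each dimension's contribution:
  +A: nom +46.450 → Σnom=46.450; wc +0.126/-0.320 → slack +0.126/-0.320; half-tol=0.223, Σhalf²=0.049729
  +B: nom +4.700 → Σnom=51.150; wc +0.242/-0.454 → slack +0.368/-0.774; half-tol=0.348, Σhalf²=0.170833
  -C: nom -26.200 → Σnom=24.950; wc +0.380/-0.380 → slack +0.748/-1.154; half-tol=0.380, Σhalf²=0.315233
Nominal = 24.950. Worst-case = [24.950 - 1.154, 24.950 + 0.748] = [23.796, 25.698]. RSS = √0.315233 = 0.561.

nominal=24.950 wc=[23.796,25.698] rss=0.561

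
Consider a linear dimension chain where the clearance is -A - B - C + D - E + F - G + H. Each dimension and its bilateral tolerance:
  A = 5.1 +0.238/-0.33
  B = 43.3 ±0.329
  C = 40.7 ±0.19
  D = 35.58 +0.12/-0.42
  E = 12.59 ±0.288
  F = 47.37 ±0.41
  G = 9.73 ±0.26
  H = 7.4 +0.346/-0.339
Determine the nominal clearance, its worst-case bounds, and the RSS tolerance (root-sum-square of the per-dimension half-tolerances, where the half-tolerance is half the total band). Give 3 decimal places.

nominal=-21.070 wc=[-23.544,-18.797] rss=0.857

Stack each dimension's contribution:
  -A: nom -5.100 → Σnom=-5.100; wc +0.330/-0.238 → slack +0.330/-0.238; half-tol=0.284, Σhalf²=0.080656
  -B: nom -43.300 → Σnom=-48.400; wc +0.329/-0.329 → slack +0.659/-0.567; half-tol=0.329, Σhalf²=0.188897
  -C: nom -40.700 → Σnom=-89.100; wc +0.190/-0.190 → slack +0.849/-0.757; half-tol=0.190, Σhalf²=0.224997
  +D: nom +35.580 → Σnom=-53.520; wc +0.120/-0.420 → slack +0.969/-1.177; half-tol=0.270, Σhalf²=0.297897
  -E: nom -12.590 → Σnom=-66.110; wc +0.288/-0.288 → slack +1.257/-1.465; half-tol=0.288, Σhalf²=0.380841
  +F: nom +47.370 → Σnom=-18.740; wc +0.410/-0.410 → slack +1.667/-1.875; half-tol=0.410, Σhalf²=0.548941
  -G: nom -9.730 → Σnom=-28.470; wc +0.260/-0.260 → slack +1.927/-2.135; half-tol=0.260, Σhalf²=0.616541
  +H: nom +7.400 → Σnom=-21.070; wc +0.346/-0.339 → slack +2.273/-2.474; half-tol=0.343, Σhalf²=0.733847
Nominal = -21.070. Worst-case = [-21.070 - 2.474, -21.070 + 2.273] = [-23.544, -18.797]. RSS = √0.733847 = 0.857.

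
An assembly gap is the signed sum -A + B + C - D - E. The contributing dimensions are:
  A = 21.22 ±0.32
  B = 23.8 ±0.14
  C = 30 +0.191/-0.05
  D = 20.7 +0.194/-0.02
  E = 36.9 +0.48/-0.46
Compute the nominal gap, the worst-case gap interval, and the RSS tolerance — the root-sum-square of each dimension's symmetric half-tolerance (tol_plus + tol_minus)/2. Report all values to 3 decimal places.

Stack each dimension's contribution:
  -A: nom -21.220 → Σnom=-21.220; wc +0.320/-0.320 → slack +0.320/-0.320; half-tol=0.320, Σhalf²=0.102400
  +B: nom +23.800 → Σnom=2.580; wc +0.140/-0.140 → slack +0.460/-0.460; half-tol=0.140, Σhalf²=0.122000
  +C: nom +30.000 → Σnom=32.580; wc +0.191/-0.050 → slack +0.651/-0.510; half-tol=0.120, Σhalf²=0.136520
  -D: nom -20.700 → Σnom=11.880; wc +0.020/-0.194 → slack +0.671/-0.704; half-tol=0.107, Σhalf²=0.147969
  -E: nom -36.900 → Σnom=-25.020; wc +0.460/-0.480 → slack +1.131/-1.184; half-tol=0.470, Σhalf²=0.368869
Nominal = -25.020. Worst-case = [-25.020 - 1.184, -25.020 + 1.131] = [-26.204, -23.889]. RSS = √0.368869 = 0.607.

nominal=-25.020 wc=[-26.204,-23.889] rss=0.607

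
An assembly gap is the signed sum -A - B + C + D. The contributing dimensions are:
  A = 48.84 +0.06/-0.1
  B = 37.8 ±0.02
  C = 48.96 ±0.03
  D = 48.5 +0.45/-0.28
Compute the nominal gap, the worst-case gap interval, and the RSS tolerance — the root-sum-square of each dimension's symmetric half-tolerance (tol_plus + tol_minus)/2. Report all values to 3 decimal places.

Stack each dimension's contribution:
  -A: nom -48.840 → Σnom=-48.840; wc +0.100/-0.060 → slack +0.100/-0.060; half-tol=0.080, Σhalf²=0.006400
  -B: nom -37.800 → Σnom=-86.640; wc +0.020/-0.020 → slack +0.120/-0.080; half-tol=0.020, Σhalf²=0.006800
  +C: nom +48.960 → Σnom=-37.680; wc +0.030/-0.030 → slack +0.150/-0.110; half-tol=0.030, Σhalf²=0.007700
  +D: nom +48.500 → Σnom=10.820; wc +0.450/-0.280 → slack +0.600/-0.390; half-tol=0.365, Σhalf²=0.140925
Nominal = 10.820. Worst-case = [10.820 - 0.390, 10.820 + 0.600] = [10.430, 11.420]. RSS = √0.140925 = 0.375.

nominal=10.820 wc=[10.430,11.420] rss=0.375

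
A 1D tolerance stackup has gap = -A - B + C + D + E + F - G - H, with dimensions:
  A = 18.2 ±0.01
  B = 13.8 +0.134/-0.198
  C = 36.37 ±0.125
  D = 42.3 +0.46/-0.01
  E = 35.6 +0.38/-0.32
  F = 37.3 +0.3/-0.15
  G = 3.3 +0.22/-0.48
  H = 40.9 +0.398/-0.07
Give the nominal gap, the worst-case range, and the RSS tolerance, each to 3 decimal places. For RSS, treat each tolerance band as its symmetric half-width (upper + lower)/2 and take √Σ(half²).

nominal=75.370 wc=[74.003,77.393] rss=0.670

Stack each dimension's contribution:
  -A: nom -18.200 → Σnom=-18.200; wc +0.010/-0.010 → slack +0.010/-0.010; half-tol=0.010, Σhalf²=0.000100
  -B: nom -13.800 → Σnom=-32.000; wc +0.198/-0.134 → slack +0.208/-0.144; half-tol=0.166, Σhalf²=0.027656
  +C: nom +36.370 → Σnom=4.370; wc +0.125/-0.125 → slack +0.333/-0.269; half-tol=0.125, Σhalf²=0.043281
  +D: nom +42.300 → Σnom=46.670; wc +0.460/-0.010 → slack +0.793/-0.279; half-tol=0.235, Σhalf²=0.098506
  +E: nom +35.600 → Σnom=82.270; wc +0.380/-0.320 → slack +1.173/-0.599; half-tol=0.350, Σhalf²=0.221006
  +F: nom +37.300 → Σnom=119.570; wc +0.300/-0.150 → slack +1.473/-0.749; half-tol=0.225, Σhalf²=0.271631
  -G: nom -3.300 → Σnom=116.270; wc +0.480/-0.220 → slack +1.953/-0.969; half-tol=0.350, Σhalf²=0.394131
  -H: nom -40.900 → Σnom=75.370; wc +0.070/-0.398 → slack +2.023/-1.367; half-tol=0.234, Σhalf²=0.448887
Nominal = 75.370. Worst-case = [75.370 - 1.367, 75.370 + 2.023] = [74.003, 77.393]. RSS = √0.448887 = 0.670.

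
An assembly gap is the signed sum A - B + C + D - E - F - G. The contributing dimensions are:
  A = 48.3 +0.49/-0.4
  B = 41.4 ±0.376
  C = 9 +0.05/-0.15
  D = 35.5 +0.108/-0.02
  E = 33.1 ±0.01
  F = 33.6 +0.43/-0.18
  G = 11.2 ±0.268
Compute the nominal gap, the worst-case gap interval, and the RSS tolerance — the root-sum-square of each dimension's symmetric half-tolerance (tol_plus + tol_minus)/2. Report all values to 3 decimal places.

nominal=-26.500 wc=[-28.154,-25.018] rss=0.720

Stack each dimension's contribution:
  +A: nom +48.300 → Σnom=48.300; wc +0.490/-0.400 → slack +0.490/-0.400; half-tol=0.445, Σhalf²=0.198025
  -B: nom -41.400 → Σnom=6.900; wc +0.376/-0.376 → slack +0.866/-0.776; half-tol=0.376, Σhalf²=0.339401
  +C: nom +9.000 → Σnom=15.900; wc +0.050/-0.150 → slack +0.916/-0.926; half-tol=0.100, Σhalf²=0.349401
  +D: nom +35.500 → Σnom=51.400; wc +0.108/-0.020 → slack +1.024/-0.946; half-tol=0.064, Σhalf²=0.353497
  -E: nom -33.100 → Σnom=18.300; wc +0.010/-0.010 → slack +1.034/-0.956; half-tol=0.010, Σhalf²=0.353597
  -F: nom -33.600 → Σnom=-15.300; wc +0.180/-0.430 → slack +1.214/-1.386; half-tol=0.305, Σhalf²=0.446622
  -G: nom -11.200 → Σnom=-26.500; wc +0.268/-0.268 → slack +1.482/-1.654; half-tol=0.268, Σhalf²=0.518446
Nominal = -26.500. Worst-case = [-26.500 - 1.654, -26.500 + 1.482] = [-28.154, -25.018]. RSS = √0.518446 = 0.720.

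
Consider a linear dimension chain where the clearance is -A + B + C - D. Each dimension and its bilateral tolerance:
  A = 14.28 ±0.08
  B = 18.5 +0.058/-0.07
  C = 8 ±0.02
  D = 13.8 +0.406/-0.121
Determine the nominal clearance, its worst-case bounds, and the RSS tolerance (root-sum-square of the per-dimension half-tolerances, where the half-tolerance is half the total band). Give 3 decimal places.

Stack each dimension's contribution:
  -A: nom -14.280 → Σnom=-14.280; wc +0.080/-0.080 → slack +0.080/-0.080; half-tol=0.080, Σhalf²=0.006400
  +B: nom +18.500 → Σnom=4.220; wc +0.058/-0.070 → slack +0.138/-0.150; half-tol=0.064, Σhalf²=0.010496
  +C: nom +8.000 → Σnom=12.220; wc +0.020/-0.020 → slack +0.158/-0.170; half-tol=0.020, Σhalf²=0.010896
  -D: nom -13.800 → Σnom=-1.580; wc +0.121/-0.406 → slack +0.279/-0.576; half-tol=0.264, Σhalf²=0.080328
Nominal = -1.580. Worst-case = [-1.580 - 0.576, -1.580 + 0.279] = [-2.156, -1.301]. RSS = √0.080328 = 0.283.

nominal=-1.580 wc=[-2.156,-1.301] rss=0.283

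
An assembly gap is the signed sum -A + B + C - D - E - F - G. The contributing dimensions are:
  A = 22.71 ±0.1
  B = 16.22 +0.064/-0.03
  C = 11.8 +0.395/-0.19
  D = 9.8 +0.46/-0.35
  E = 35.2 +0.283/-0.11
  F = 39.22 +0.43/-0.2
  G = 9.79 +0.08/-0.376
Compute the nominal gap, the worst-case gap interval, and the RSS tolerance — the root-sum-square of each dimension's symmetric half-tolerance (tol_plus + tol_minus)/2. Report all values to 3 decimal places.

nominal=-88.700 wc=[-90.273,-87.105] rss=0.672

Stack each dimension's contribution:
  -A: nom -22.710 → Σnom=-22.710; wc +0.100/-0.100 → slack +0.100/-0.100; half-tol=0.100, Σhalf²=0.010000
  +B: nom +16.220 → Σnom=-6.490; wc +0.064/-0.030 → slack +0.164/-0.130; half-tol=0.047, Σhalf²=0.012209
  +C: nom +11.800 → Σnom=5.310; wc +0.395/-0.190 → slack +0.559/-0.320; half-tol=0.292, Σhalf²=0.097765
  -D: nom -9.800 → Σnom=-4.490; wc +0.350/-0.460 → slack +0.909/-0.780; half-tol=0.405, Σhalf²=0.261790
  -E: nom -35.200 → Σnom=-39.690; wc +0.110/-0.283 → slack +1.019/-1.063; half-tol=0.196, Σhalf²=0.300403
  -F: nom -39.220 → Σnom=-78.910; wc +0.200/-0.430 → slack +1.219/-1.493; half-tol=0.315, Σhalf²=0.399628
  -G: nom -9.790 → Σnom=-88.700; wc +0.376/-0.080 → slack +1.595/-1.573; half-tol=0.228, Σhalf²=0.451612
Nominal = -88.700. Worst-case = [-88.700 - 1.573, -88.700 + 1.595] = [-90.273, -87.105]. RSS = √0.451612 = 0.672.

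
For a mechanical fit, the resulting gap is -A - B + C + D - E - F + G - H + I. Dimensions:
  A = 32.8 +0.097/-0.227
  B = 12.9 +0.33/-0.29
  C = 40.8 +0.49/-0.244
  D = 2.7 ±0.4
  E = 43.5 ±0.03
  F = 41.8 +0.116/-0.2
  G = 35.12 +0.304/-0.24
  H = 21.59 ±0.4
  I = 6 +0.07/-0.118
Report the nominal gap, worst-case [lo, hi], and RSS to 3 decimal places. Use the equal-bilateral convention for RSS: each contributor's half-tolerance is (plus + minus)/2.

Stack each dimension's contribution:
  -A: nom -32.800 → Σnom=-32.800; wc +0.227/-0.097 → slack +0.227/-0.097; half-tol=0.162, Σhalf²=0.026244
  -B: nom -12.900 → Σnom=-45.700; wc +0.290/-0.330 → slack +0.517/-0.427; half-tol=0.310, Σhalf²=0.122344
  +C: nom +40.800 → Σnom=-4.900; wc +0.490/-0.244 → slack +1.007/-0.671; half-tol=0.367, Σhalf²=0.257033
  +D: nom +2.700 → Σnom=-2.200; wc +0.400/-0.400 → slack +1.407/-1.071; half-tol=0.400, Σhalf²=0.417033
  -E: nom -43.500 → Σnom=-45.700; wc +0.030/-0.030 → slack +1.437/-1.101; half-tol=0.030, Σhalf²=0.417933
  -F: nom -41.800 → Σnom=-87.500; wc +0.200/-0.116 → slack +1.637/-1.217; half-tol=0.158, Σhalf²=0.442897
  +G: nom +35.120 → Σnom=-52.380; wc +0.304/-0.240 → slack +1.941/-1.457; half-tol=0.272, Σhalf²=0.516881
  -H: nom -21.590 → Σnom=-73.970; wc +0.400/-0.400 → slack +2.341/-1.857; half-tol=0.400, Σhalf²=0.676881
  +I: nom +6.000 → Σnom=-67.970; wc +0.070/-0.118 → slack +2.411/-1.975; half-tol=0.094, Σhalf²=0.685717
Nominal = -67.970. Worst-case = [-67.970 - 1.975, -67.970 + 2.411] = [-69.945, -65.559]. RSS = √0.685717 = 0.828.

nominal=-67.970 wc=[-69.945,-65.559] rss=0.828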